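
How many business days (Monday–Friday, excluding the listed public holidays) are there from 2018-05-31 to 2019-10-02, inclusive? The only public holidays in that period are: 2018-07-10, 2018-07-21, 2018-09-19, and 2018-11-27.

347 business days

2018-05-31 is a Thursday.
The range spans 490 days (inclusive of both endpoints).
490 = 7 × 70, so the span is exactly 70 full weeks.
Each full week contributes 5 weekdays (Mon–Fri): 70 × 5 = 350.
Total: 350.
Holidays: 2018-07-10 (Tue); 2018-07-21 (Sat); 2018-09-19 (Wed); 2018-11-27 (Tue).
3 of the 4 holidays fall on weekdays; the rest are weekends and were already excluded.
Business days: 350 − 3 = 347.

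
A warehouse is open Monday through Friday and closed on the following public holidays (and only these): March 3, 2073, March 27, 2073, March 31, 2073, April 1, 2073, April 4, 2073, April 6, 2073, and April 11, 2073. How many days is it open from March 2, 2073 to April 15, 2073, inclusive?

March 2, 2073 is a Thursday.
That's 45 days from start to end, counting both.
45 = 7 × 6 + 3, so there are 6 full weeks plus 3 extra days.
Each full week contributes 5 weekdays (Mon–Fri): 6 × 5 = 30.
The 3 extra days are Thu, Fri, Sat — 2 of them qualify.
Total: 30 + 2 = 32.
Holidays: March 3, 2073 (Fri); March 27, 2073 (Mon); March 31, 2073 (Fri); April 1, 2073 (Sat); April 4, 2073 (Tue); April 6, 2073 (Thu); April 11, 2073 (Tue).
6 of the 7 holidays fall on weekdays; the rest are weekends and were already excluded.
Business days: 32 − 6 = 26.

26 working days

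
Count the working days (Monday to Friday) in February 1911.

20 weekdays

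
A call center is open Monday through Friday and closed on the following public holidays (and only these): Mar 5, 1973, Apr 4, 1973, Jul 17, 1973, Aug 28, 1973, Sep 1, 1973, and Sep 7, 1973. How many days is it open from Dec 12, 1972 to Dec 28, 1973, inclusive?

Dec 12, 1972 is a Tuesday.
From Dec 12, 1972 to Dec 28, 1973 is 382 days inclusive.
382 = 7 × 54 + 4, so there are 54 full weeks plus 4 extra days.
Each full week contributes 5 weekdays (Mon–Fri): 54 × 5 = 270.
The 4 extra days are Tuesday, Wednesday, Thursday, Friday — 4 of them qualify.
Total: 270 + 4 = 274.
Holidays: Mar 5, 1973 (Mon); Apr 4, 1973 (Wed); Jul 17, 1973 (Tue); Aug 28, 1973 (Tue); Sep 1, 1973 (Sat); Sep 7, 1973 (Fri).
5 of the 6 holidays fall on weekdays; the rest are weekends and were already excluded.
Business days: 274 − 5 = 269.

269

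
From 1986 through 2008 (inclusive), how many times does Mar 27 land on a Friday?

Day of week of March 27 in each year:
1986: Thu, 1987: Fri ✓, 1988: Sun, 1989: Mon, 1990: Tue, 1991: Wed, 1992: Fri ✓, 1993: Sat, 1994: Sun, 1995: Mon, 1996: Wed, 1997: Thu, 1998: Fri ✓, 1999: Sat, 2000: Mon, 2001: Tue, 2002: Wed, 2003: Thu, 2004: Sat, 2005: Sun, 2006: Mon, 2007: Tue, 2008: Thu
Fridays: 1987, 1992, 1998.

3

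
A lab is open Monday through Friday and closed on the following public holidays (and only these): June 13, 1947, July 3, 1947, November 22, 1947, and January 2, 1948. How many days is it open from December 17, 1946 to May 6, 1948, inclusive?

December 17, 1946 is a Tuesday.
That's 507 days from start to end, counting both.
507 = 7 × 72 + 3, so there are 72 full weeks plus 3 extra days.
Each full week contributes 5 weekdays (Mon–Fri): 72 × 5 = 360.
The 3 extra days are Tue, Wed, Thu — 3 of them qualify.
Total: 360 + 3 = 363.
Holidays: June 13, 1947 (Fri); July 3, 1947 (Thu); November 22, 1947 (Sat); January 2, 1948 (Fri).
3 of the 4 holidays fall on weekdays; the rest are weekends and were already excluded.
Business days: 363 − 3 = 360.

360 business days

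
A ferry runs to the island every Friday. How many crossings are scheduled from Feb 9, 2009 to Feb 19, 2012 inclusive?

158 Fridays

Feb 9, 2009 is a Monday.
From Feb 9, 2009 to Feb 19, 2012 is 1106 days inclusive.
1106 = 7 × 158, so the span is exactly 158 full weeks.
Each full week contributes one Friday: 158 so far.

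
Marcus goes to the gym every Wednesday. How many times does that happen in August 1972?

5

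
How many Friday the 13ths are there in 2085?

2

The 13th falls on a Friday when the month's 13th has weekday Fri.
Jan 13 is Sat; Feb 13 is Tue; Mar 13 is Tue; Apr 13 is Fri ✓; May 13 is Sun; Jun 13 is Wed; Jul 13 is Fri ✓; Aug 13 is Mon; Sep 13 is Thu; Oct 13 is Sat; Nov 13 is Tue; Dec 13 is Thu.
Friday the 13ths: Apr, Jul.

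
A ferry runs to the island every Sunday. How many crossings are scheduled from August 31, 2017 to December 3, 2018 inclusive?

August 31, 2017 is a Thursday.
The range spans 460 days (inclusive of both endpoints).
460 = 7 × 65 + 5, so there are 65 full weeks plus 5 extra days.
Each full week contributes one Sunday: 65 so far.
The 5 extra days are Thursday, Friday, Saturday, Sunday, Monday — 1 of them qualifies.
Total: 65 + 1 = 66.

66 Sundays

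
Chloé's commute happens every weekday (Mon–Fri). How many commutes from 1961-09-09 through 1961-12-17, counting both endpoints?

1961-09-09 is a Saturday.
That's 100 days from start to end, counting both.
100 = 7 × 14 + 2, so there are 14 full weeks plus 2 extra days.
Each full week contributes 5 weekdays (Mon–Fri): 14 × 5 = 70.
The 2 extra days are Sat, Sun — none qualify.
Total: 70 + 0 = 70.

70 weekdays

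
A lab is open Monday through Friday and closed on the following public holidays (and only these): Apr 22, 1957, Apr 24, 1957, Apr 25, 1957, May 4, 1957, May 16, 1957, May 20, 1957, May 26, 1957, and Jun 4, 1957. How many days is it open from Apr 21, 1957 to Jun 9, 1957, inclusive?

Apr 21, 1957 is a Sunday.
From Apr 21, 1957 to Jun 9, 1957 is 50 days inclusive.
50 = 7 × 7 + 1, so there are 7 full weeks plus 1 extra day.
Each full week contributes 5 weekdays (Mon–Fri): 7 × 5 = 35.
The 1 extra day is Sunday — none qualify.
Total: 35 + 0 = 35.
Holidays: Apr 22, 1957 (Mon); Apr 24, 1957 (Wed); Apr 25, 1957 (Thu); May 4, 1957 (Sat); May 16, 1957 (Thu); May 20, 1957 (Mon); May 26, 1957 (Sun); Jun 4, 1957 (Tue).
6 of the 8 holidays fall on weekdays; the rest are weekends and were already excluded.
Business days: 35 − 6 = 29.

29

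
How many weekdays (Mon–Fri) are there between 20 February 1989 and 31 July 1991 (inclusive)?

638

20 February 1989 is a Monday.
That's 892 days from start to end, counting both.
892 = 7 × 127 + 3, so there are 127 full weeks plus 3 extra days.
Each full week contributes 5 weekdays (Mon–Fri): 127 × 5 = 635.
The 3 extra days are Monday, Tuesday, Wednesday — 3 of them qualify.
Total: 635 + 3 = 638.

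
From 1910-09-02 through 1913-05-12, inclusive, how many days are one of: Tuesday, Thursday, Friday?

421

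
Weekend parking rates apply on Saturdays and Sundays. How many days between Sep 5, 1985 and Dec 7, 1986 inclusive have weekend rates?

Sep 5, 1985 is a Thursday.
From Sep 5, 1985 to Dec 7, 1986 is 459 days inclusive.
459 = 7 × 65 + 4, so there are 65 full weeks plus 4 extra days.
Each full week contributes 2 weekend days (Sat, Sun): 65 × 2 = 130.
The 4 extra days are Thursday, Friday, Saturday, Sunday — 2 of them qualify.
Total: 130 + 2 = 132.

132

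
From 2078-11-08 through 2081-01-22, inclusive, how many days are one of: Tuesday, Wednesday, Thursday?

347

2078-11-08 is a Tuesday.
From 2078-11-08 to 2081-01-22 is 807 days inclusive.
807 = 7 × 115 + 2, so there are 115 full weeks plus 2 extra days.
Each full week contributes 3 days from the set (Tue, Wed, Thu): 115 × 3 = 345.
The 2 extra days are Tue, Wed — 2 of them qualify.
Total: 345 + 2 = 347.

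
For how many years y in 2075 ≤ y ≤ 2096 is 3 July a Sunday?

Day of week of July 3 in each year:
2075: Wed, 2076: Fri, 2077: Sat, 2078: Sun ✓, 2079: Mon, 2080: Wed, 2081: Thu, 2082: Fri, 2083: Sat, 2084: Mon, 2085: Tue, 2086: Wed, 2087: Thu, 2088: Sat, 2089: Sun ✓, 2090: Mon, 2091: Tue, 2092: Thu, 2093: Fri, 2094: Sat, 2095: Sun ✓, 2096: Tue
Sundays: 2078, 2089, 2095.

3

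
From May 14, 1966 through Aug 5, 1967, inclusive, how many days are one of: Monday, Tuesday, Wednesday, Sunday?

May 14, 1966 is a Saturday.
From May 14, 1966 to Aug 5, 1967 is 449 days inclusive.
449 = 7 × 64 + 1, so there are 64 full weeks plus 1 extra day.
Each full week contributes 4 days from the set (Mon, Tue, Wed, Sun): 64 × 4 = 256.
The 1 extra day is Sat — none qualify.
Total: 256 + 0 = 256.

256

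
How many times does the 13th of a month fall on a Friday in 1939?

2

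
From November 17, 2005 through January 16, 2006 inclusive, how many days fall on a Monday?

9 Mondays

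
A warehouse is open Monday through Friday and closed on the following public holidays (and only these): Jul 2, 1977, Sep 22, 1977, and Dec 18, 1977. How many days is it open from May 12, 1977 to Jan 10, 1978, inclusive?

May 12, 1977 is a Thursday.
That's 244 days from start to end, counting both.
244 = 7 × 34 + 6, so there are 34 full weeks plus 6 extra days.
Each full week contributes 5 weekdays (Mon–Fri): 34 × 5 = 170.
The 6 extra days are Thursday, Friday, Saturday, Sunday, Monday, Tuesday — 4 of them qualify.
Total: 170 + 4 = 174.
Holidays: Jul 2, 1977 (Sat); Sep 22, 1977 (Thu); Dec 18, 1977 (Sun).
1 of the 3 holidays fall on weekdays; the rest are weekends and were already excluded.
Business days: 174 − 1 = 173.

173 working days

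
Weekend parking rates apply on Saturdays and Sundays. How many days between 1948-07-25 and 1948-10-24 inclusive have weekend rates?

1948-07-25 is a Sunday.
The range spans 92 days (inclusive of both endpoints).
92 = 7 × 13 + 1, so there are 13 full weeks plus 1 extra day.
Each full week contributes 2 weekend days (Sat, Sun): 13 × 2 = 26.
The 1 extra day is Sunday — 1 of them qualifies.
Total: 26 + 1 = 27.

27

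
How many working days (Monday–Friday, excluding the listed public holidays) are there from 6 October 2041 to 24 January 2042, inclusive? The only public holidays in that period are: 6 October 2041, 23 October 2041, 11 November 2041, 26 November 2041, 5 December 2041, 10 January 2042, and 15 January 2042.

6 October 2041 is a Sunday.
That's 111 days from start to end, counting both.
111 = 7 × 15 + 6, so there are 15 full weeks plus 6 extra days.
Each full week contributes 5 weekdays (Mon–Fri): 15 × 5 = 75.
The 6 extra days are Sunday, Monday, Tuesday, Wednesday, Thursday, Friday — 5 of them qualify.
Total: 75 + 5 = 80.
Holidays: 6 October 2041 (Sun); 23 October 2041 (Wed); 11 November 2041 (Mon); 26 November 2041 (Tue); 5 December 2041 (Thu); 10 January 2042 (Fri); 15 January 2042 (Wed).
6 of the 7 holidays fall on weekdays; the rest are weekends and were already excluded.
Business days: 80 − 6 = 74.

74 working days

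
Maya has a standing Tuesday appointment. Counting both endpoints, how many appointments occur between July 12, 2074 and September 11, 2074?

9 Tuesdays

July 12, 2074 is a Thursday.
That's 62 days from start to end, counting both.
62 = 7 × 8 + 6, so there are 8 full weeks plus 6 extra days.
Each full week contributes one Tuesday: 8 so far.
The 6 extra days are Thu, Fri, Sat, Sun, Mon, Tue — 1 of them qualifies.
Total: 8 + 1 = 9.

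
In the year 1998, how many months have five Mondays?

A month has five Mondays exactly when Monday falls within its first (length − 28) days.
Jan: 31 days, starts Thu → 5 of Thu, Fri, Sat
Feb: 28 days, starts Sun → 5 of (none)
Mar: 31 days, starts Sun → 5 of Sun, Mon, Tue ✓
Apr: 30 days, starts Wed → 5 of Wed, Thu
May: 31 days, starts Fri → 5 of Fri, Sat, Sun
Jun: 30 days, starts Mon → 5 of Mon, Tue ✓
Jul: 31 days, starts Wed → 5 of Wed, Thu, Fri
Aug: 31 days, starts Sat → 5 of Sat, Sun, Mon ✓
Sep: 30 days, starts Tue → 5 of Tue, Wed
Oct: 31 days, starts Thu → 5 of Thu, Fri, Sat
Nov: 30 days, starts Sun → 5 of Sun, Mon ✓
Dec: 31 days, starts Tue → 5 of Tue, Wed, Thu
Months with five Mondays: Mar, Jun, Aug, Nov.

4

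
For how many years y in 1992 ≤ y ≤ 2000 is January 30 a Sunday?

2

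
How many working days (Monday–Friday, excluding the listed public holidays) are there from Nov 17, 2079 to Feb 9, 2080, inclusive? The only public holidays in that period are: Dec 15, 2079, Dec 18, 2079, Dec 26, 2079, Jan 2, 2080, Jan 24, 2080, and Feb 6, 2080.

55

Nov 17, 2079 is a Friday.
From Nov 17, 2079 to Feb 9, 2080 is 85 days inclusive.
85 = 7 × 12 + 1, so there are 12 full weeks plus 1 extra day.
Each full week contributes 5 weekdays (Mon–Fri): 12 × 5 = 60.
The 1 extra day is Friday — 1 of them qualifies.
Total: 60 + 1 = 61.
Holidays: Dec 15, 2079 (Fri); Dec 18, 2079 (Mon); Dec 26, 2079 (Tue); Jan 2, 2080 (Tue); Jan 24, 2080 (Wed); Feb 6, 2080 (Tue).
All 6 holidays fall on weekdays, so subtract 6.
Business days: 61 − 6 = 55.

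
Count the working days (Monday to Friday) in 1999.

1 January 1999 is a Friday.
From 1 January 1999 to 31 December 1999 is 365 days inclusive.
365 = 7 × 52 + 1, so there are 52 full weeks plus 1 extra day.
Each full week contributes 5 weekdays (Mon–Fri): 52 × 5 = 260.
The 1 extra day is Fri — 1 of them qualifies.
Total: 260 + 1 = 261.

261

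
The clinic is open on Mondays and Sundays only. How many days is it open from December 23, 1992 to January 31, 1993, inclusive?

December 23, 1992 is a Wednesday.
The range spans 40 days (inclusive of both endpoints).
40 = 7 × 5 + 5, so there are 5 full weeks plus 5 extra days.
Each full week contributes 2 days from the set (Mon, Sun): 5 × 2 = 10.
The 5 extra days are Wed, Thu, Fri, Sat, Sun — 1 of them qualifies.
Total: 10 + 1 = 11.

11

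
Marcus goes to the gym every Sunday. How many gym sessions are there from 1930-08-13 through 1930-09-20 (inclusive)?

5 Sundays

1930-08-13 is a Wednesday.
From 1930-08-13 to 1930-09-20 is 39 days inclusive.
39 = 7 × 5 + 4, so there are 5 full weeks plus 4 extra days.
Each full week contributes one Sunday: 5 so far.
The 4 extra days are Wed, Thu, Fri, Sat — none qualify.
Total: 5 + 0 = 5.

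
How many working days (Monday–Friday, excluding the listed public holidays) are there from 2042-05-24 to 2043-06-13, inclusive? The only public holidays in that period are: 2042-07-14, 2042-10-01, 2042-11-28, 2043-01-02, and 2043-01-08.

270 working days

2042-05-24 is a Saturday.
From 2042-05-24 to 2043-06-13 is 386 days inclusive.
386 = 7 × 55 + 1, so there are 55 full weeks plus 1 extra day.
Each full week contributes 5 weekdays (Mon–Fri): 55 × 5 = 275.
The 1 extra day is Saturday — none qualify.
Total: 275 + 0 = 275.
Holidays: 2042-07-14 (Mon); 2042-10-01 (Wed); 2042-11-28 (Fri); 2043-01-02 (Fri); 2043-01-08 (Thu).
All 5 holidays fall on weekdays, so subtract 5.
Business days: 275 − 5 = 270.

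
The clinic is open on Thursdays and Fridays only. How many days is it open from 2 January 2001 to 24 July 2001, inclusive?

2 January 2001 is a Tuesday.
From 2 January 2001 to 24 July 2001 is 204 days inclusive.
204 = 7 × 29 + 1, so there are 29 full weeks plus 1 extra day.
Each full week contributes 2 days from the set (Thu, Fri): 29 × 2 = 58.
The 1 extra day is Tue — none qualify.
Total: 58 + 0 = 58.

58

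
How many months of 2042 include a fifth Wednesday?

A month has five Wednesdays exactly when Wednesday falls within its first (length − 28) days.
Jan: 31 days, starts Wed → 5 of Wed, Thu, Fri ✓
Feb: 28 days, starts Sat → 5 of (none)
Mar: 31 days, starts Sat → 5 of Sat, Sun, Mon
Apr: 30 days, starts Tue → 5 of Tue, Wed ✓
May: 31 days, starts Thu → 5 of Thu, Fri, Sat
Jun: 30 days, starts Sun → 5 of Sun, Mon
Jul: 31 days, starts Tue → 5 of Tue, Wed, Thu ✓
Aug: 31 days, starts Fri → 5 of Fri, Sat, Sun
Sep: 30 days, starts Mon → 5 of Mon, Tue
Oct: 31 days, starts Wed → 5 of Wed, Thu, Fri ✓
Nov: 30 days, starts Sat → 5 of Sat, Sun
Dec: 31 days, starts Mon → 5 of Mon, Tue, Wed ✓
Months with five Wednesdays: Jan, Apr, Jul, Oct, Dec.

5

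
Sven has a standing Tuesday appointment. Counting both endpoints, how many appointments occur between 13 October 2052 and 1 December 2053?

13 October 2052 is a Sunday.
That's 415 days from start to end, counting both.
415 = 7 × 59 + 2, so there are 59 full weeks plus 2 extra days.
Each full week contributes one Tuesday: 59 so far.
The 2 extra days are Sun, Mon — none qualify.
Total: 59 + 0 = 59.

59 Tuesdays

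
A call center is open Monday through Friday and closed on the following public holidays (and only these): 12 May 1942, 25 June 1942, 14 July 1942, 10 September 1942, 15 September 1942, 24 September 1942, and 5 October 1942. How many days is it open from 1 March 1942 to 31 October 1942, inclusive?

168

1 March 1942 is a Sunday.
That's 245 days from start to end, counting both.
245 = 7 × 35, so the span is exactly 35 full weeks.
Each full week contributes 5 weekdays (Mon–Fri): 35 × 5 = 175.
Total: 175.
Holidays: 12 May 1942 (Tue); 25 June 1942 (Thu); 14 July 1942 (Tue); 10 September 1942 (Thu); 15 September 1942 (Tue); 24 September 1942 (Thu); 5 October 1942 (Mon).
All 7 holidays fall on weekdays, so subtract 7.
Business days: 175 − 7 = 168.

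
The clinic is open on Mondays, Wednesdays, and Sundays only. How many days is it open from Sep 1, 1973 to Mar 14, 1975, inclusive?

240

Sep 1, 1973 is a Saturday.
From Sep 1, 1973 to Mar 14, 1975 is 560 days inclusive.
560 = 7 × 80, so the span is exactly 80 full weeks.
Each full week contributes 3 days from the set (Mon, Wed, Sun): 80 × 3 = 240.
Total: 240.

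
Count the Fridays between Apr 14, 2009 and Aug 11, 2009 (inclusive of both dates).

17

Apr 14, 2009 is a Tuesday.
From Apr 14, 2009 to Aug 11, 2009 is 120 days inclusive.
120 = 7 × 17 + 1, so there are 17 full weeks plus 1 extra day.
Each full week contributes one Friday: 17 so far.
The 1 extra day is Tue — none qualify.
Total: 17 + 0 = 17.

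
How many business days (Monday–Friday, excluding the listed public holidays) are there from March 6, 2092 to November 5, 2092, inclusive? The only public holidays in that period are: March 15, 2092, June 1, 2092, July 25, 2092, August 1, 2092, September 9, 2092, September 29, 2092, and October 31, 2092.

170 business days

March 6, 2092 is a Thursday.
The range spans 245 days (inclusive of both endpoints).
245 = 7 × 35, so the span is exactly 35 full weeks.
Each full week contributes 5 weekdays (Mon–Fri): 35 × 5 = 175.
Total: 175.
Holidays: March 15, 2092 (Sat); June 1, 2092 (Sun); July 25, 2092 (Fri); August 1, 2092 (Fri); September 9, 2092 (Tue); September 29, 2092 (Mon); October 31, 2092 (Fri).
5 of the 7 holidays fall on weekdays; the rest are weekends and were already excluded.
Business days: 175 − 5 = 170.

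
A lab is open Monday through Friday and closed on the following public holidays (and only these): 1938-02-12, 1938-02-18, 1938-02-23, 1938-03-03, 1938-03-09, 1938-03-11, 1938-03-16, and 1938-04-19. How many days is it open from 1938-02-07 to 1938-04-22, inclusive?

1938-02-07 is a Monday.
From 1938-02-07 to 1938-04-22 is 75 days inclusive.
75 = 7 × 10 + 5, so there are 10 full weeks plus 5 extra days.
Each full week contributes 5 weekdays (Mon–Fri): 10 × 5 = 50.
The 5 extra days are Mon, Tue, Wed, Thu, Fri — 5 of them qualify.
Total: 50 + 5 = 55.
Holidays: 1938-02-12 (Sat); 1938-02-18 (Fri); 1938-02-23 (Wed); 1938-03-03 (Thu); 1938-03-09 (Wed); 1938-03-11 (Fri); 1938-03-16 (Wed); 1938-04-19 (Tue).
7 of the 8 holidays fall on weekdays; the rest are weekends and were already excluded.
Business days: 55 − 7 = 48.

48 business days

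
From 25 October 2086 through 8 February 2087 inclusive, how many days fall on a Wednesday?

15 Wednesdays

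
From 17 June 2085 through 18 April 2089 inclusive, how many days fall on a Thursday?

200

17 June 2085 is a Sunday.
The range spans 1402 days (inclusive of both endpoints).
1402 = 7 × 200 + 2, so there are 200 full weeks plus 2 extra days.
Each full week contributes one Thursday: 200 so far.
The 2 extra days are Sunday, Monday — none qualify.
Total: 200 + 0 = 200.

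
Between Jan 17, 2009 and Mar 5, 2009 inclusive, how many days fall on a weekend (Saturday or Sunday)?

14

Jan 17, 2009 is a Saturday.
From Jan 17, 2009 to Mar 5, 2009 is 48 days inclusive.
48 = 7 × 6 + 6, so there are 6 full weeks plus 6 extra days.
Each full week contributes 2 weekend days (Sat, Sun): 6 × 2 = 12.
The 6 extra days are Saturday, Sunday, Monday, Tuesday, Wednesday, Thursday — 2 of them qualify.
Total: 12 + 2 = 14.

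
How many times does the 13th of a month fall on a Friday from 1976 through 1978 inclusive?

Friday-the-13ths by year:
1976: Feb, Aug
1977: May
1978: Jan, Oct

5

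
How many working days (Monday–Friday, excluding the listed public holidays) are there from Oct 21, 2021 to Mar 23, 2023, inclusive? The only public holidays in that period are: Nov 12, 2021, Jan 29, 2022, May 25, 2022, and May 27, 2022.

368

Oct 21, 2021 is a Thursday.
The range spans 519 days (inclusive of both endpoints).
519 = 7 × 74 + 1, so there are 74 full weeks plus 1 extra day.
Each full week contributes 5 weekdays (Mon–Fri): 74 × 5 = 370.
The 1 extra day is Thu — 1 of them qualifies.
Total: 370 + 1 = 371.
Holidays: Nov 12, 2021 (Fri); Jan 29, 2022 (Sat); May 25, 2022 (Wed); May 27, 2022 (Fri).
3 of the 4 holidays fall on weekdays; the rest are weekends and were already excluded.
Business days: 371 − 3 = 368.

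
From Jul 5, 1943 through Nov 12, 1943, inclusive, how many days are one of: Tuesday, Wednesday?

38

Jul 5, 1943 is a Monday.
That's 131 days from start to end, counting both.
131 = 7 × 18 + 5, so there are 18 full weeks plus 5 extra days.
Each full week contributes 2 days from the set (Tue, Wed): 18 × 2 = 36.
The 5 extra days are Mon, Tue, Wed, Thu, Fri — 2 of them qualify.
Total: 36 + 2 = 38.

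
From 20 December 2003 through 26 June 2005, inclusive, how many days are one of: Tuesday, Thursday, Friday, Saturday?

20 December 2003 is a Saturday.
That's 555 days from start to end, counting both.
555 = 7 × 79 + 2, so there are 79 full weeks plus 2 extra days.
Each full week contributes 4 days from the set (Tue, Thu, Fri, Sat): 79 × 4 = 316.
The 2 extra days are Sat, Sun — 1 of them qualifies.
Total: 316 + 1 = 317.

317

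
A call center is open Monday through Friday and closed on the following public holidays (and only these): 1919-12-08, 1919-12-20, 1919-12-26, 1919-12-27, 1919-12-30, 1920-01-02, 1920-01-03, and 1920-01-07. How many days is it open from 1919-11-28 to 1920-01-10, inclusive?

26

1919-11-28 is a Friday.
The range spans 44 days (inclusive of both endpoints).
44 = 7 × 6 + 2, so there are 6 full weeks plus 2 extra days.
Each full week contributes 5 weekdays (Mon–Fri): 6 × 5 = 30.
The 2 extra days are Fri, Sat — 1 of them qualifies.
Total: 30 + 1 = 31.
Holidays: 1919-12-08 (Mon); 1919-12-20 (Sat); 1919-12-26 (Fri); 1919-12-27 (Sat); 1919-12-30 (Tue); 1920-01-02 (Fri); 1920-01-03 (Sat); 1920-01-07 (Wed).
5 of the 8 holidays fall on weekdays; the rest are weekends and were already excluded.
Business days: 31 − 5 = 26.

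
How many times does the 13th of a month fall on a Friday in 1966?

The 13th falls on a Friday when the month's 13th has weekday Fri.
Jan 13 is Thu; Feb 13 is Sun; Mar 13 is Sun; Apr 13 is Wed; May 13 is Fri ✓; Jun 13 is Mon; Jul 13 is Wed; Aug 13 is Sat; Sep 13 is Tue; Oct 13 is Thu; Nov 13 is Sun; Dec 13 is Tue.
Friday the 13ths: May.

1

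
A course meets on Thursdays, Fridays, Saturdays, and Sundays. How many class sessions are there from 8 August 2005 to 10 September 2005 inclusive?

8 August 2005 is a Monday.
That's 34 days from start to end, counting both.
34 = 7 × 4 + 6, so there are 4 full weeks plus 6 extra days.
Each full week contributes 4 days from the set (Thu, Fri, Sat, Sun): 4 × 4 = 16.
The 6 extra days are Mon, Tue, Wed, Thu, Fri, Sat — 3 of them qualify.
Total: 16 + 3 = 19.

19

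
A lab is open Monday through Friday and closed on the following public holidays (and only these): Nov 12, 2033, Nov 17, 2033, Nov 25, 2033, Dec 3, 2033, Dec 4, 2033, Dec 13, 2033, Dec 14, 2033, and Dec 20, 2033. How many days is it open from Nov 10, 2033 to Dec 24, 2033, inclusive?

27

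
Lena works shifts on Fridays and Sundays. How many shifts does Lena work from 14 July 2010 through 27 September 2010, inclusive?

22

14 July 2010 is a Wednesday.
The range spans 76 days (inclusive of both endpoints).
76 = 7 × 10 + 6, so there are 10 full weeks plus 6 extra days.
Each full week contributes 2 days from the set (Fri, Sun): 10 × 2 = 20.
The 6 extra days are Wed, Thu, Fri, Sat, Sun, Mon — 2 of them qualify.
Total: 20 + 2 = 22.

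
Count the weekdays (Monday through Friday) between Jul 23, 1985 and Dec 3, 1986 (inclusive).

Jul 23, 1985 is a Tuesday.
From Jul 23, 1985 to Dec 3, 1986 is 499 days inclusive.
499 = 7 × 71 + 2, so there are 71 full weeks plus 2 extra days.
Each full week contributes 5 weekdays (Mon–Fri): 71 × 5 = 355.
The 2 extra days are Tue, Wed — 2 of them qualify.
Total: 355 + 2 = 357.

357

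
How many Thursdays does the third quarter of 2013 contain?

13

2013-07-01 is a Monday.
The range spans 92 days (inclusive of both endpoints).
92 = 7 × 13 + 1, so there are 13 full weeks plus 1 extra day.
Each full week contributes one Thursday: 13 so far.
The 1 extra day is Mon — none qualify.
Total: 13 + 0 = 13.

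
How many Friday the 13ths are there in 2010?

The 13th falls on a Friday when the month's 13th has weekday Fri.
Jan 13 is Wed; Feb 13 is Sat; Mar 13 is Sat; Apr 13 is Tue; May 13 is Thu; Jun 13 is Sun; Jul 13 is Tue; Aug 13 is Fri ✓; Sep 13 is Mon; Oct 13 is Wed; Nov 13 is Sat; Dec 13 is Mon.
Friday the 13ths: Aug.

1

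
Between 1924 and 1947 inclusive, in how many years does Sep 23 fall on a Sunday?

3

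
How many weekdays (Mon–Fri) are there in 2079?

260

2079-01-01 is a Sunday.
From 2079-01-01 to 2079-12-31 is 365 days inclusive.
365 = 7 × 52 + 1, so there are 52 full weeks plus 1 extra day.
Each full week contributes 5 weekdays (Mon–Fri): 52 × 5 = 260.
The 1 extra day is Sun — none qualify.
Total: 260 + 0 = 260.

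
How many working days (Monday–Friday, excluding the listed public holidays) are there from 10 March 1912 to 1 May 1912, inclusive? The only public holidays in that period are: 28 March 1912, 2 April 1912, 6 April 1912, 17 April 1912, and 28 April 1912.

10 March 1912 is a Sunday.
From 10 March 1912 to 1 May 1912 is 53 days inclusive.
53 = 7 × 7 + 4, so there are 7 full weeks plus 4 extra days.
Each full week contributes 5 weekdays (Mon–Fri): 7 × 5 = 35.
The 4 extra days are Sun, Mon, Tue, Wed — 3 of them qualify.
Total: 35 + 3 = 38.
Holidays: 28 March 1912 (Thu); 2 April 1912 (Tue); 6 April 1912 (Sat); 17 April 1912 (Wed); 28 April 1912 (Sun).
3 of the 5 holidays fall on weekdays; the rest are weekends and were already excluded.
Business days: 38 − 3 = 35.

35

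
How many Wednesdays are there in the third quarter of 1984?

13

1 July 1984 is a Sunday.
The range spans 92 days (inclusive of both endpoints).
92 = 7 × 13 + 1, so there are 13 full weeks plus 1 extra day.
Each full week contributes one Wednesday: 13 so far.
The 1 extra day is Sun — none qualify.
Total: 13 + 0 = 13.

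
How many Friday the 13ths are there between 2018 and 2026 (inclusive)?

16

Friday-the-13ths by year:
2018: Apr, Jul
2019: Sep, Dec
2020: Mar, Nov
2021: Aug
2022: May
2023: Jan, Oct
2024: Sep, Dec
2025: Jun
2026: Feb, Mar, Nov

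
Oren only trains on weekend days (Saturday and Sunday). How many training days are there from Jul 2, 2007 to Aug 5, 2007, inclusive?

Jul 2, 2007 is a Monday.
The range spans 35 days (inclusive of both endpoints).
35 = 7 × 5, so the span is exactly 5 full weeks.
Each full week contributes 2 weekend days (Sat, Sun): 5 × 2 = 10.

10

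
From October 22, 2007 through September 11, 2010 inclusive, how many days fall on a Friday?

October 22, 2007 is a Monday.
From October 22, 2007 to September 11, 2010 is 1056 days inclusive.
1056 = 7 × 150 + 6, so there are 150 full weeks plus 6 extra days.
Each full week contributes one Friday: 150 so far.
The 6 extra days are Monday, Tuesday, Wednesday, Thursday, Friday, Saturday — 1 of them qualifies.
Total: 150 + 1 = 151.

151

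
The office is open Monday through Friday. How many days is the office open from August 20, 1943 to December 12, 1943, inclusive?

81 weekdays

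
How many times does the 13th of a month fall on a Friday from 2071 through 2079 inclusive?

16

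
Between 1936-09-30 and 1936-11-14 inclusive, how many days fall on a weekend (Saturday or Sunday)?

13

1936-09-30 is a Wednesday.
From 1936-09-30 to 1936-11-14 is 46 days inclusive.
46 = 7 × 6 + 4, so there are 6 full weeks plus 4 extra days.
Each full week contributes 2 weekend days (Sat, Sun): 6 × 2 = 12.
The 4 extra days are Wed, Thu, Fri, Sat — 1 of them qualifies.
Total: 12 + 1 = 13.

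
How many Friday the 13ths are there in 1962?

The 13th falls on a Friday when the month's 13th has weekday Fri.
Jan 13 is Sat; Feb 13 is Tue; Mar 13 is Tue; Apr 13 is Fri ✓; May 13 is Sun; Jun 13 is Wed; Jul 13 is Fri ✓; Aug 13 is Mon; Sep 13 is Thu; Oct 13 is Sat; Nov 13 is Tue; Dec 13 is Thu.
Friday the 13ths: Apr, Jul.

2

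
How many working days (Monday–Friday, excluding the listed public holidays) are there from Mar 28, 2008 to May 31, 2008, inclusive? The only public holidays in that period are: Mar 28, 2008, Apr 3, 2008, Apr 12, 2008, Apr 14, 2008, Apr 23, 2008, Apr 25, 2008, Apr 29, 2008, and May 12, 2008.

Mar 28, 2008 is a Friday.
The range spans 65 days (inclusive of both endpoints).
65 = 7 × 9 + 2, so there are 9 full weeks plus 2 extra days.
Each full week contributes 5 weekdays (Mon–Fri): 9 × 5 = 45.
The 2 extra days are Fri, Sat — 1 of them qualifies.
Total: 45 + 1 = 46.
Holidays: Mar 28, 2008 (Fri); Apr 3, 2008 (Thu); Apr 12, 2008 (Sat); Apr 14, 2008 (Mon); Apr 23, 2008 (Wed); Apr 25, 2008 (Fri); Apr 29, 2008 (Tue); May 12, 2008 (Mon).
7 of the 8 holidays fall on weekdays; the rest are weekends and were already excluded.
Business days: 46 − 7 = 39.

39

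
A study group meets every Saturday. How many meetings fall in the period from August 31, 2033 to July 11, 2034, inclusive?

45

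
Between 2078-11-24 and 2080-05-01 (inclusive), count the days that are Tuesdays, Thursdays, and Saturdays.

2078-11-24 is a Thursday.
That's 525 days from start to end, counting both.
525 = 7 × 75, so the span is exactly 75 full weeks.
Each full week contributes 3 days from the set (Tue, Thu, Sat): 75 × 3 = 225.

225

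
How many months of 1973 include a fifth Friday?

4

A month has five Fridays exactly when Friday falls within its first (length − 28) days.
Jan: 31 days, starts Mon → 5 of Mon, Tue, Wed
Feb: 28 days, starts Thu → 5 of (none)
Mar: 31 days, starts Thu → 5 of Thu, Fri, Sat ✓
Apr: 30 days, starts Sun → 5 of Sun, Mon
May: 31 days, starts Tue → 5 of Tue, Wed, Thu
Jun: 30 days, starts Fri → 5 of Fri, Sat ✓
Jul: 31 days, starts Sun → 5 of Sun, Mon, Tue
Aug: 31 days, starts Wed → 5 of Wed, Thu, Fri ✓
Sep: 30 days, starts Sat → 5 of Sat, Sun
Oct: 31 days, starts Mon → 5 of Mon, Tue, Wed
Nov: 30 days, starts Thu → 5 of Thu, Fri ✓
Dec: 31 days, starts Sat → 5 of Sat, Sun, Mon
Months with five Fridays: Mar, Jun, Aug, Nov.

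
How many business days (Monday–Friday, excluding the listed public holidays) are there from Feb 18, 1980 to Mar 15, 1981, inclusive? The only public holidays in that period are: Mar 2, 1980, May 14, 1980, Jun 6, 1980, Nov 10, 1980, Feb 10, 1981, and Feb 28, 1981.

276

Feb 18, 1980 is a Monday.
From Feb 18, 1980 to Mar 15, 1981 is 392 days inclusive.
392 = 7 × 56, so the span is exactly 56 full weeks.
Each full week contributes 5 weekdays (Mon–Fri): 56 × 5 = 280.
Holidays: Mar 2, 1980 (Sun); May 14, 1980 (Wed); Jun 6, 1980 (Fri); Nov 10, 1980 (Mon); Feb 10, 1981 (Tue); Feb 28, 1981 (Sat).
4 of the 6 holidays fall on weekdays; the rest are weekends and were already excluded.
Business days: 280 − 4 = 276.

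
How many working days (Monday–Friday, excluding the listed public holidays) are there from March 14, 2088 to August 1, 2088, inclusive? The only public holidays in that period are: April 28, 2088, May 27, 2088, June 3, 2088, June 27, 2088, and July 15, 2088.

March 14, 2088 is a Sunday.
The range spans 141 days (inclusive of both endpoints).
141 = 7 × 20 + 1, so there are 20 full weeks plus 1 extra day.
Each full week contributes 5 weekdays (Mon–Fri): 20 × 5 = 100.
The 1 extra day is Sun — none qualify.
Total: 100 + 0 = 100.
Holidays: April 28, 2088 (Wed); May 27, 2088 (Thu); June 3, 2088 (Thu); June 27, 2088 (Sun); July 15, 2088 (Thu).
4 of the 5 holidays fall on weekdays; the rest are weekends and were already excluded.
Business days: 100 − 4 = 96.

96 working days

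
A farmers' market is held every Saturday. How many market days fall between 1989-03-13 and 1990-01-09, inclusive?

43

1989-03-13 is a Monday.
From 1989-03-13 to 1990-01-09 is 303 days inclusive.
303 = 7 × 43 + 2, so there are 43 full weeks plus 2 extra days.
Each full week contributes one Saturday: 43 so far.
The 2 extra days are Monday, Tuesday — none qualify.
Total: 43 + 0 = 43.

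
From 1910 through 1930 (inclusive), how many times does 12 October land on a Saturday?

3

Day of week of October 12 in each year:
1910: Wed, 1911: Thu, 1912: Sat ✓, 1913: Sun, 1914: Mon, 1915: Tue, 1916: Thu, 1917: Fri, 1918: Sat ✓, 1919: Sun, 1920: Tue, 1921: Wed, 1922: Thu, 1923: Fri, 1924: Sun, 1925: Mon, 1926: Tue, 1927: Wed, 1928: Fri, 1929: Sat ✓, 1930: Sun
Saturdays: 1912, 1918, 1929.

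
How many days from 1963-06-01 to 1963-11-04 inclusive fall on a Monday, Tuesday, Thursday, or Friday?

1963-06-01 is a Saturday.
That's 157 days from start to end, counting both.
157 = 7 × 22 + 3, so there are 22 full weeks plus 3 extra days.
Each full week contributes 4 days from the set (Mon, Tue, Thu, Fri): 22 × 4 = 88.
The 3 extra days are Saturday, Sunday, Monday — 1 of them qualifies.
Total: 88 + 1 = 89.

89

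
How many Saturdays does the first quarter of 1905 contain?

Jan 1, 1905 is a Sunday.
The range spans 90 days (inclusive of both endpoints).
90 = 7 × 12 + 6, so there are 12 full weeks plus 6 extra days.
Each full week contributes one Saturday: 12 so far.
The 6 extra days are Sunday, Monday, Tuesday, Wednesday, Thursday, Friday — none qualify.
Total: 12 + 0 = 12.

12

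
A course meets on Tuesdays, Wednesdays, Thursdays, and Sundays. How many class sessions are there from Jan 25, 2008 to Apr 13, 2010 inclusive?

462

Jan 25, 2008 is a Friday.
From Jan 25, 2008 to Apr 13, 2010 is 810 days inclusive.
810 = 7 × 115 + 5, so there are 115 full weeks plus 5 extra days.
Each full week contributes 4 days from the set (Tue, Wed, Thu, Sun): 115 × 4 = 460.
The 5 extra days are Fri, Sat, Sun, Mon, Tue — 2 of them qualify.
Total: 460 + 2 = 462.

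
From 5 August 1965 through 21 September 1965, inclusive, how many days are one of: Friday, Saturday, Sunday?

21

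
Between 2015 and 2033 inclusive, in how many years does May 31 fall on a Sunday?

3

Day of week of May 31 in each year:
2015: Sun ✓, 2016: Tue, 2017: Wed, 2018: Thu, 2019: Fri, 2020: Sun ✓, 2021: Mon, 2022: Tue, 2023: Wed, 2024: Fri, 2025: Sat, 2026: Sun ✓, 2027: Mon, 2028: Wed, 2029: Thu, 2030: Fri, 2031: Sat, 2032: Mon, 2033: Tue
Sundays: 2015, 2020, 2026.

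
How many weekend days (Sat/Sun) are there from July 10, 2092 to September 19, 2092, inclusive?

July 10, 2092 is a Thursday.
The range spans 72 days (inclusive of both endpoints).
72 = 7 × 10 + 2, so there are 10 full weeks plus 2 extra days.
Each full week contributes 2 weekend days (Sat, Sun): 10 × 2 = 20.
The 2 extra days are Thu, Fri — none qualify.
Total: 20 + 0 = 20.

20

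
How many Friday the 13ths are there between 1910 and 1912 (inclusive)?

5

Friday-the-13ths by year:
1910: May
1911: Jan, Oct
1912: Sep, Dec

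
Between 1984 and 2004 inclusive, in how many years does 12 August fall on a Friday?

Day of week of August 12 in each year:
1984: Sun, 1985: Mon, 1986: Tue, 1987: Wed, 1988: Fri ✓, 1989: Sat, 1990: Sun, 1991: Mon, 1992: Wed, 1993: Thu, 1994: Fri ✓, 1995: Sat, 1996: Mon, 1997: Tue, 1998: Wed, 1999: Thu, 2000: Sat, 2001: Sun, 2002: Mon, 2003: Tue, 2004: Thu
Fridays: 1988, 1994.

2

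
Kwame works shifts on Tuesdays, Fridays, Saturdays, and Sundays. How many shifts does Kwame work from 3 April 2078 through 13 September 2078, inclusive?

3 April 2078 is a Sunday.
That's 164 days from start to end, counting both.
164 = 7 × 23 + 3, so there are 23 full weeks plus 3 extra days.
Each full week contributes 4 days from the set (Tue, Fri, Sat, Sun): 23 × 4 = 92.
The 3 extra days are Sun, Mon, Tue — 2 of them qualify.
Total: 92 + 2 = 94.

94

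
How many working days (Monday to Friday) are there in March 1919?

21

1 March 1919 is a Saturday.
The range spans 31 days (inclusive of both endpoints).
31 = 7 × 4 + 3, so there are 4 full weeks plus 3 extra days.
Each full week contributes 5 weekdays (Mon–Fri): 4 × 5 = 20.
The 3 extra days are Sat, Sun, Mon — 1 of them qualifies.
Total: 20 + 1 = 21.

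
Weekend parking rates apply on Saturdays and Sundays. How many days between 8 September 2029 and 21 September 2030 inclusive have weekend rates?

109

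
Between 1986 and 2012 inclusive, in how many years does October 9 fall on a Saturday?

Day of week of October 9 in each year:
1986: Thu, 1987: Fri, 1988: Sun, 1989: Mon, 1990: Tue, 1991: Wed, 1992: Fri, 1993: Sat ✓, 1994: Sun, 1995: Mon, 1996: Wed, 1997: Thu, 1998: Fri, 1999: Sat ✓, 2000: Mon, 2001: Tue, 2002: Wed, 2003: Thu, 2004: Sat ✓, 2005: Sun, 2006: Mon, 2007: Tue, 2008: Thu, 2009: Fri, 2010: Sat ✓, 2011: Sun, 2012: Tue
Saturdays: 1993, 1999, 2004, 2010.

4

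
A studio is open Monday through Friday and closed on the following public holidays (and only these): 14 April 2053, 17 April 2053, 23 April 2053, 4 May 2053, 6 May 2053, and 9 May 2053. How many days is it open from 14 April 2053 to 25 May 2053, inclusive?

14 April 2053 is a Monday.
The range spans 42 days (inclusive of both endpoints).
42 = 7 × 6, so the span is exactly 6 full weeks.
Each full week contributes 5 weekdays (Mon–Fri): 6 × 5 = 30.
Total: 30.
Holidays: 14 April 2053 (Mon); 17 April 2053 (Thu); 23 April 2053 (Wed); 4 May 2053 (Sun); 6 May 2053 (Tue); 9 May 2053 (Fri).
5 of the 6 holidays fall on weekdays; the rest are weekends and were already excluded.
Business days: 30 − 5 = 25.

25 working days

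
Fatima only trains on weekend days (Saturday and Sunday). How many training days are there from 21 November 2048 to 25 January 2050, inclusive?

21 November 2048 is a Saturday.
From 21 November 2048 to 25 January 2050 is 431 days inclusive.
431 = 7 × 61 + 4, so there are 61 full weeks plus 4 extra days.
Each full week contributes 2 weekend days (Sat, Sun): 61 × 2 = 122.
The 4 extra days are Saturday, Sunday, Monday, Tuesday — 2 of them qualify.
Total: 122 + 2 = 124.

124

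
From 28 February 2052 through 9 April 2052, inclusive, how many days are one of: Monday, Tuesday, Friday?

18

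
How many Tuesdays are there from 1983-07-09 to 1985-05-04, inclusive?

95

1983-07-09 is a Saturday.
The range spans 666 days (inclusive of both endpoints).
666 = 7 × 95 + 1, so there are 95 full weeks plus 1 extra day.
Each full week contributes one Tuesday: 95 so far.
The 1 extra day is Saturday — none qualify.
Total: 95 + 0 = 95.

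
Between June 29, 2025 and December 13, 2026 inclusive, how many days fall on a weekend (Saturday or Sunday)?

153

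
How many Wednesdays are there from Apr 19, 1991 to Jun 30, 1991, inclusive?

Apr 19, 1991 is a Friday.
That's 73 days from start to end, counting both.
73 = 7 × 10 + 3, so there are 10 full weeks plus 3 extra days.
Each full week contributes one Wednesday: 10 so far.
The 3 extra days are Friday, Saturday, Sunday — none qualify.
Total: 10 + 0 = 10.

10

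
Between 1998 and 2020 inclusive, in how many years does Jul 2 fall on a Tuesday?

3

Day of week of July 2 in each year:
1998: Thu, 1999: Fri, 2000: Sun, 2001: Mon, 2002: Tue ✓, 2003: Wed, 2004: Fri, 2005: Sat, 2006: Sun, 2007: Mon, 2008: Wed, 2009: Thu, 2010: Fri, 2011: Sat, 2012: Mon, 2013: Tue ✓, 2014: Wed, 2015: Thu, 2016: Sat, 2017: Sun, 2018: Mon, 2019: Tue ✓, 2020: Thu
Tuesdays: 2002, 2013, 2019.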